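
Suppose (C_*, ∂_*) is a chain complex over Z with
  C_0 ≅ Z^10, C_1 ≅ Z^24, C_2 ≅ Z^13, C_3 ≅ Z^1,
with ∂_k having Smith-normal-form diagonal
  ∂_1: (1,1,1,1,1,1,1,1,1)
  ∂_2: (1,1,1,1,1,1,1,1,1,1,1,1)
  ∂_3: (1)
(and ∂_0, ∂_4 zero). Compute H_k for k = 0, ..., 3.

H_0: b_0 = 10 − 0 − 9 = 1; torsion from ∂_1 factors > 1: none. So H_0 = Z.
H_1: b_1 = 24 − 9 − 12 = 3; torsion from ∂_2 factors > 1: none. So H_1 = Z^3.
H_2: b_2 = 13 − 12 − 1 = 0; torsion from ∂_3 factors > 1: none. So H_2 = 0.
H_3: b_3 = 1 − 1 − 0 = 0; torsion from ∂_4 factors > 1: none. So H_3 = 0.

H_0 = Z,  H_1 = Z^3,  H_2 = 0,  H_3 = 0.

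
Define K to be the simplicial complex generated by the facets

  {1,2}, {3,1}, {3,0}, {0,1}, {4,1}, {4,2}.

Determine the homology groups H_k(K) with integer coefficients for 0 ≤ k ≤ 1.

Order the vertices as 0 < 1 < 2 < 3 < 4. Listing each simplex with vertices in this order, K has dimension 1 with simplices:

  0-simplices (5): [0], [1], [2], [3], [4]
  1-simplices (6): [0,1], [0,3], [1,2], [1,3], [1,4], [2,4]

giving chain groups C_0 ≅ Z^5, C_1 ≅ Z^6.

The boundary map ∂_1: C_1 → C_0 maps an edge to its endpoints' difference, ∂[p,q] = q − p. For instance
  ∂[1,4] = [4] − [1].
The resulting 5×6 matrix has rank 4, and its Smith normal form has invariant factors (1,1,1,1).

Computing H_k = (kernel of ∂_k) / (image of ∂_{k+1}):

  H_0: rank C_0 − rank ∂_1 = 5 − 4 = 1, and the invariant factors of ∂_1 are all 1, so H_0 = Z.
  H_1: rank ker ∂_1 − rank ∂_2 = (6 − 4) − 0 = 2, and there is no ∂_2, so H_1 = Z^2.

As a check, the Euler characteristic is 5 − 6 = -1, which agrees with 1 − 2 = -1.

H_0 = Z,  H_1 = Z^2.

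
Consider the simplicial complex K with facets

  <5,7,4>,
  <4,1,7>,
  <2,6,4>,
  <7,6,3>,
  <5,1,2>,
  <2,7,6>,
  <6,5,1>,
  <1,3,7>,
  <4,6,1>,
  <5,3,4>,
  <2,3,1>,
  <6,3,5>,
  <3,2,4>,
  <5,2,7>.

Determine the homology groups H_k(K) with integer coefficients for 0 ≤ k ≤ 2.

H_0 ≅ Z,  H_1 ≅ Z^2,  H_2 ≅ Z.

Take the total order 1 < 2 < 3 < 4 < 5 < 6 < 7 on the vertex set. Then K (dimension 2) consists of the simplices:

  0-simplices (7): [1], [2], [3], [4], [5], [6], [7]
  1-simplices (21): [1,2], [1,3], [1,4], [1,5], [1,6], [1,7], [2,3], [2,4], [2,5], [2,6], [2,7], [3,4], [3,5], [3,6], [3,7], [4,5], [4,6], [4,7], [5,6], [5,7], [6,7]
  2-simplices (14): [1,2,3], [1,2,5], [1,3,7], [1,4,6], [1,4,7], [1,5,6], [2,3,4], [2,4,6], [2,5,7], [2,6,7], [3,4,5], [3,5,6], [3,6,7], [4,5,7]

Hence C_0 ≅ Z^7, C_1 ≅ Z^21, C_2 ≅ Z^14.

The boundary map ∂_1: C_1 → C_0 sends each edge [p,q] (with p < q) to q − p.
This gives a 7×21 integer matrix of rank 6; reducing to Smith normal form yields diagonal entries (1,1,1,1,1,1).

The boundary map ∂_2: C_2 → C_1 maps a triangle to the signed sum of its edges. For instance
  ∂[3,5,6] = [5,6] − [3,6] + [3,5],
  ∂[4,5,7] = [5,7] − [4,7] + [4,5].
The 21×14 boundary matrix has rank 13 and Smith normal form diag(1,1,1,1,1,1,1,1,1,1,1,1,1).

Computing H_k = (kernel of ∂_k) / (image of ∂_{k+1}):

  H_0: rank C_0 − rank ∂_1 = 7 − 6 = 1, and the invariant factors of ∂_1 are all 1, so H_0 ≅ Z.
  H_1: rank ker ∂_1 − rank ∂_2 = (21 − 6) − 13 = 2, and the invariant factors of ∂_2 are all 1, so H_1 ≅ Z^2.
  H_2: rank ker ∂_2 − rank ∂_3 = (14 − 13) − 0 = 1, and there is no ∂_3, so H_2 ≅ Z.

As a check, the Euler characteristic is 7 − 21 + 14 = 0, which agrees with 1 − 2 + 1 = 0.
(K is a triangulation of the torus T^2.)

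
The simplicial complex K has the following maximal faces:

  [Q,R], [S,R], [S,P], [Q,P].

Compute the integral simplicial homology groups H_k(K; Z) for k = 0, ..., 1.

H_0 ≅ Z,  H_1 ≅ Z.

Fix the vertex order P < Q < R < S and write every simplex with vertices in increasing order. Then dim K = 1 and the simplices of K are:

  0-simplices (4): P, Q, R, S
  1-simplices (4): PQ, PS, QR, RS

Hence C_0 ≅ Z^4, C_1 ≅ Z^4.

The boundary map ∂_1: C_1 → C_0 maps an edge to its endpoints' difference, ∂[p,q] = q − p.
As a 4×4 matrix over Z this has rank 3, with invariant factors (1,1,1).

Computing H_k = (kernel of ∂_k) / (image of ∂_{k+1}):

  H_0: rank C_0 − rank ∂_1 = 4 − 3 = 1, and the invariant factors of ∂_1 are all 1, so H_0 ≅ Z.
  H_1: rank ker ∂_1 − rank ∂_2 = (4 − 3) − 0 = 1, and there is no ∂_2, so H_1 ≅ Z.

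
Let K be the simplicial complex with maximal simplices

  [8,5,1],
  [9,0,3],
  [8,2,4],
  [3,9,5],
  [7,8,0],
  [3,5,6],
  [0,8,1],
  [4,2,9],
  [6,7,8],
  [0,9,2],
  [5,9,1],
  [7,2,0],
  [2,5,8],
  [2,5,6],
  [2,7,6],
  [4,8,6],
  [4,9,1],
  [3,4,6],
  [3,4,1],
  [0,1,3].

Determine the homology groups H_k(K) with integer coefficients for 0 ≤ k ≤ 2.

Order the vertices as 0 < 1 < 2 < 3 < 4 < 5 < 6 < 7 < 8 < 9. Listing each simplex with vertices in this order, K has dimension 2 with simplices:

  0-simplices (10): [0], [1], [2], [3], [4], [5], [6], [7], [8], [9]
  1-simplices (30): (30 of them)
  2-simplices (20): (20 of them)

Hence C_0 ≅ Z^10, C_1 ≅ Z^30, C_2 ≅ Z^20.

The boundary map ∂_1: C_1 → C_0 sends each edge [p,q] (with p < q) to q − p.
The resulting 10×30 matrix has rank 9, and its Smith normal form has invariant factors (1,1,1,1,1,1,1,1,1).

Boundary ∂_2: C_2 → C_1 acts by ∂[p,q,r] = [q,r] − [p,r] + [p,q]. For instance
  ∂[4,6,8] = [6,8] − [4,8] + [4,6],
  ∂[0,1,3] = [1,3] − [0,3] + [0,1].
This gives a 30×20 integer matrix of rank 20; reducing to Smith normal form yields diagonal entries (1,1,1,1,1,1,1,1,1,1,1,1,1,1,1,1,1,1,1,2).

From H_k ≅ ker(∂_k) / im(∂_{k+1}) we obtain:

  H_0: rank C_0 − rank ∂_1 = 10 − 9 = 1, and the invariant factors of ∂_1 are all 1, so H_0 = Z.
  H_1: rank ker ∂_1 − rank ∂_2 = (30 − 9) − 20 = 1, and ∂_2 has invariant factor 2 > 1, so H_1 = Z ⊕ Z/2Z.
  H_2: rank ker ∂_2 − rank ∂_3 = (20 − 20) − 0 = 0, and there is no ∂_3, so H_2 = 0.

As a check, the Euler characteristic is 10 − 30 + 20 = 0, which agrees with 1 − 1 + 0 = 0.
(K is a triangulation of the Klein bottle.)

H_0 ≅ Z,  H_1 ≅ Z ⊕ Z/2Z,  H_2 = 0.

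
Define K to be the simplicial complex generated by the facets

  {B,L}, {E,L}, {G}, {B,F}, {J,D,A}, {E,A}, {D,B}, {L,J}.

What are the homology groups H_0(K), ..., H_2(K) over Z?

H_0 ≅ Z^2,  H_1 ≅ Z^2,  H_2 = 0.

Order the vertices as A < B < D < E < F < G < J < L. Listing each simplex with vertices in this order, K has dimension 2 with simplices:

  0-simplices (8): A, B, D, E, F, G, J, L
  1-simplices (9): AD, AE, AJ, BD, BF, BL, DJ, EL, JL
  2-simplices (1): ADJ

so the chain groups are C_0 ≅ Z^8, C_1 ≅ Z^9, C_2 ≅ Z^1.

∂_1: C_1 → C_0 maps an edge to its endpoints' difference, ∂[p,q] = q − p. For instance
  ∂BL = L − B.
This gives a 8×9 integer matrix of rank 6; reducing to Smith normal form yields diagonal entries (1,1,1,1,1,1).

∂_2: C_2 → C_1 sends each 2-simplex [p,q,r] to [q,r] − [p,r] + [p,q]. For instance
  ∂ADJ = DJ − AJ + AD.
As a 9×1 matrix over Z this has rank 1, with invariant factors (1).

Now H_k = ker ∂_k / im ∂_{k+1}, so:

  H_0: rank C_0 − rank ∂_1 = 8 − 6 = 2, and the invariant factors of ∂_1 are all 1, so H_0 = Z^2.
  H_1: rank ker ∂_1 − rank ∂_2 = (9 − 6) − 1 = 2, and the invariant factors of ∂_2 are all 1, so H_1 = Z^2.
  H_2: rank ker ∂_2 − rank ∂_3 = (1 − 1) − 0 = 0, and there is no ∂_3, so H_2 = 0.

As a check, the Euler characteristic is 8 − 9 + 1 = 0, which agrees with 2 − 2 + 0 = 0.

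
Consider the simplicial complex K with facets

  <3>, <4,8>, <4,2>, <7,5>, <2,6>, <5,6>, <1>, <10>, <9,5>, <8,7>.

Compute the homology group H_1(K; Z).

H_1 = Z.

We work with the vertex ordering 1 < 2 < 3 < 4 < 5 < 6 < 7 < 8 < 9 < 10. The simplices of K, each written with vertices in increasing order, are:

  0-simplices (10): [1], [2], [3], [4], [5], [6], [7], [8], [9], [10]
  1-simplices (7): [2,4], [2,6], [4,8], [5,6], [5,7], [5,9], [7,8]

giving chain groups C_0 ≅ Z^10, C_1 ≅ Z^7.

Boundary ∂_1: C_1 → C_0 maps an edge to its endpoints' difference, ∂[p,q] = q − p.
The 10×7 boundary matrix has rank 6 and Smith normal form diag(1,1,1,1,1,1).

From H_k ≅ ker(∂_k) / im(∂_{k+1}) we obtain:

  H_1: rank ker ∂_1 − rank ∂_2 = (7 − 6) − 0 = 1, and there is no ∂_2, so H_1 = Z.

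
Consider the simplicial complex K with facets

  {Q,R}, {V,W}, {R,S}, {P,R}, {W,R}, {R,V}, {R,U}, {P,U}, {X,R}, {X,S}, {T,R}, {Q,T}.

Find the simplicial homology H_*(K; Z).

Take the total order P < Q < R < S < T < U < V < W < X on the vertex set. Then K (dimension 1) consists of the simplices:

  0-simplices (9): P, Q, R, S, T, U, V, W, X
  1-simplices (12): PR, PU, QR, QT, RS, RT, RU, RV, RW, RX, SX, VW

Hence C_0 ≅ Z^9, C_1 ≅ Z^12.

∂_1: C_1 → C_0 maps an edge to its endpoints' difference, ∂[p,q] = q − p. For instance
  ∂QR = R − Q.
This gives a 9×12 integer matrix of rank 8; reducing to Smith normal form yields diagonal entries (1,1,1,1,1,1,1,1).

Computing H_k = (kernel of ∂_k) / (image of ∂_{k+1}):

  H_0: rank C_0 − rank ∂_1 = 9 − 8 = 1, and the invariant factors of ∂_1 are all 1, so H_0 ≅ Z.
  H_1: rank ker ∂_1 − rank ∂_2 = (12 − 8) − 0 = 4, and there is no ∂_2, so H_1 ≅ Z^4.

As a check, the Euler characteristic is 9 − 12 = -3, which agrees with 1 − 4 = -3.

H_0 ≅ Z,  H_1 ≅ Z^4.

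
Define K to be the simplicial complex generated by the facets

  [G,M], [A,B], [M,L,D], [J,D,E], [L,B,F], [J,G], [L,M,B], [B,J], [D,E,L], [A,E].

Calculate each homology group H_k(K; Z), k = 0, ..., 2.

H_0 ≅ Z,  H_1 ≅ Z^3,  H_2 = 0.

K has 9 vertices, 16 edges, 5 triangles.
rank ∂_0 = 0, rank ∂_1 = 8 ⇒ b_0 = 9 − 0 − 8 = 1; all invariant factors of ∂_1 are 1 so no torsion. So H_0 ≅ Z.
rank ∂_1 = 8, rank ∂_2 = 5 ⇒ b_1 = 16 − 8 − 5 = 3; all invariant factors of ∂_2 are 1 so no torsion. So H_1 ≅ Z^3.
rank ∂_2 = 5, rank ∂_3 = 0 ⇒ b_2 = 5 − 5 − 0 = 0. So H_2 ≅ 0.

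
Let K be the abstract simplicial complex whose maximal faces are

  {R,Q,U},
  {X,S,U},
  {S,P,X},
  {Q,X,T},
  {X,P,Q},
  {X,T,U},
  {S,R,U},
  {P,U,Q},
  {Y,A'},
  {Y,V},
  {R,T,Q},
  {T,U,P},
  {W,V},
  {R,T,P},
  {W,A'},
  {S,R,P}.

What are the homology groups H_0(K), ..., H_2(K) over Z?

K has 11 vertices, 22 edges, 12 triangles.
rank ∂_0 = 0, rank ∂_1 = 9 ⇒ b_0 = 11 − 0 − 9 = 2; all invariant factors of ∂_1 are 1 so no torsion. So H_0 ≅ Z^2.
rank ∂_1 = 9, rank ∂_2 = 12 ⇒ b_1 = 22 − 9 − 12 = 1; ∂_2 has invariant factor(s) [2] giving torsion. So H_1 ≅ Z ⊕ Z/2Z.
rank ∂_2 = 12, rank ∂_3 = 0 ⇒ b_2 = 12 − 12 − 0 = 0. So H_2 ≅ 0.

H_0 ≅ Z^2,  H_1 ≅ Z ⊕ Z/2Z,  H_2 = 0.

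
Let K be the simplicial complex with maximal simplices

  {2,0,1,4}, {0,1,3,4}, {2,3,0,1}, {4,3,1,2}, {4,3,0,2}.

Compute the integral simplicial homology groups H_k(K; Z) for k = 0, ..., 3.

K has 5 vertices, 10 edges, 10 triangles, 5 3-simplices.
rank ∂_0 = 0, rank ∂_1 = 4 ⇒ b_0 = 5 − 0 − 4 = 1; all invariant factors of ∂_1 are 1 so no torsion. So H_0 ≅ Z.
rank ∂_1 = 4, rank ∂_2 = 6 ⇒ b_1 = 10 − 4 − 6 = 0; all invariant factors of ∂_2 are 1 so no torsion. So H_1 ≅ 0.
rank ∂_2 = 6, rank ∂_3 = 4 ⇒ b_2 = 10 − 6 − 4 = 0; all invariant factors of ∂_3 are 1 so no torsion. So H_2 ≅ 0.
rank ∂_3 = 4, rank ∂_4 = 0 ⇒ b_3 = 5 − 4 − 0 = 1. So H_3 ≅ Z.

H_0 ≅ Z,  H_1 = 0,  H_2 = 0,  H_3 ≅ Z.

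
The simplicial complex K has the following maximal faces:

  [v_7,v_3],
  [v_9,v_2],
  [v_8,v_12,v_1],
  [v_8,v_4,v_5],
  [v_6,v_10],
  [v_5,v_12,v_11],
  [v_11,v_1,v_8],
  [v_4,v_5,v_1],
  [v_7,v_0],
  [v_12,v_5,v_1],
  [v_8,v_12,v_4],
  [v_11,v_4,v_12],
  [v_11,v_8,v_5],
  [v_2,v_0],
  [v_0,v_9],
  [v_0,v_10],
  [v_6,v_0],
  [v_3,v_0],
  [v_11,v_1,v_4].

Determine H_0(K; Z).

Fix the vertex order v_0 < v_1 < v_2 < v_3 < v_4 < v_5 < v_6 < v_7 < v_8 < v_9 < v_10 < v_11 < v_12 and write every simplex with vertices in increasing order. Then dim K = 2 and the simplices of K are:

  0-simplices (13): [v_0], [v_1], [v_2], [v_3], [v_4], [v_5], [v_6], [v_7], [v_8], [v_9], [v_10], [v_11], [v_12]
  1-simplices (24): (24 of them)
  2-simplices (10): [v_1,v_4,v_5], [v_1,v_4,v_11], [v_1,v_5,v_12], [v_1,v_8,v_11], [v_1,v_8,v_12], [v_4,v_5,v_8], [v_4,v_8,v_12], [v_4,v_11,v_12], [v_5,v_8,v_11], [v_5,v_11,v_12]

so the chain groups are C_0 ≅ Z^13, C_1 ≅ Z^24, C_2 ≅ Z^10.

The boundary map ∂_1: C_1 → C_0 is given by ∂[p,q] = [q] − [p]. For instance
  ∂[v_1,v_5] = [v_5] − [v_1].
As a 13×24 matrix over Z this has rank 11, with invariant factors (1,1,1,1,1,1,1,1,1,1,1).

The boundary map ∂_2: C_2 → C_1 acts by ∂[p,q,r] = [q,r] − [p,r] + [p,q]. For instance
  ∂[v_1,v_4,v_11] = [v_4,v_11] − [v_1,v_11] + [v_1,v_4],
  ∂[v_1,v_8,v_11] = [v_8,v_11] − [v_1,v_11] + [v_1,v_8].
This gives a 24×10 integer matrix of rank 10; reducing to Smith normal form yields diagonal entries (1,1,1,1,1,1,1,1,1,2).

Reading off H_k = ker ∂_k / im ∂_{k+1}:

  H_0: rank C_0 − rank ∂_1 = 13 − 11 = 2, and the invariant factors of ∂_1 are all 1, so H_0 = Z^2.

H_0 ≅ Z^2.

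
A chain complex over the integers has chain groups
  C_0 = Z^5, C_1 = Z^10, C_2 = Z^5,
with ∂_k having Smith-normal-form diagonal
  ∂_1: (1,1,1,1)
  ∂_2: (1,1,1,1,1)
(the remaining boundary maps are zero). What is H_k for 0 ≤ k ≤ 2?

H_0: b_0 = 5 − 0 − 4 = 1; torsion from ∂_1 factors > 1: none. So H_0 ≅ Z.
H_1: b_1 = 10 − 4 − 5 = 1; torsion from ∂_2 factors > 1: none. So H_1 ≅ Z.
H_2: b_2 = 5 − 5 − 0 = 0; torsion from ∂_3 factors > 1: none. So H_2 ≅ 0.

H_0 ≅ Z,  H_1 ≅ Z,  H_2 = 0.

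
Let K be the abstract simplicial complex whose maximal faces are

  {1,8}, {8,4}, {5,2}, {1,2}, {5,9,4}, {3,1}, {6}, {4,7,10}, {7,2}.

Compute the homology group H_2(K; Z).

We work with the vertex ordering 1 < 2 < 3 < 4 < 5 < 6 < 7 < 8 < 9 < 10. The simplices of K, each written with vertices in increasing order, are:

  0-simplices (10): [1], [2], [3], [4], [5], [6], [7], [8], [9], [10]
  1-simplices (12): [1,2], [1,3], [1,8], [2,5], [2,7], [4,5], [4,7], [4,8], [4,9], [4,10], [5,9], [7,10]
  2-simplices (2): [4,5,9], [4,7,10]

giving chain groups C_0 ≅ Z^10, C_1 ≅ Z^12, C_2 ≅ Z^2.

Boundary ∂_1: C_1 → C_0 maps an edge to its endpoints' difference, ∂[p,q] = q − p.
This gives a 10×12 integer matrix of rank 8; reducing to Smith normal form yields diagonal entries (1,1,1,1,1,1,1,1).

The boundary map ∂_2: C_2 → C_1 acts by ∂[p,q,r] = [q,r] − [p,r] + [p,q]. For instance
  ∂[4,7,10] = [7,10] − [4,10] + [4,7],
  ∂[4,5,9] = [5,9] − [4,9] + [4,5].
As a 12×2 matrix over Z this has rank 2, with invariant factors (1,1).

Reading off H_k = ker ∂_k / im ∂_{k+1}:

  H_2: rank ker ∂_2 − rank ∂_3 = (2 − 2) − 0 = 0, and there is no ∂_3, so H_2 = 0.

H_2 ≅ 0.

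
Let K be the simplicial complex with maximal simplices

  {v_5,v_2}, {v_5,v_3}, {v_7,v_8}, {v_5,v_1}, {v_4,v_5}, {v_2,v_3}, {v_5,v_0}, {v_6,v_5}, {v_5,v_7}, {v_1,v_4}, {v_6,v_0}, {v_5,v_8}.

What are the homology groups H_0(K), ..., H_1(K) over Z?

K has 9 vertices, 12 edges.
rank ∂_0 = 0, rank ∂_1 = 8 ⇒ b_0 = 9 − 0 − 8 = 1; all invariant factors of ∂_1 are 1 so no torsion. So H_0 = Z.
rank ∂_1 = 8, rank ∂_2 = 0 ⇒ b_1 = 12 − 8 − 0 = 4. So H_1 = Z^4.

H_0 ≅ Z,  H_1 ≅ Z^4.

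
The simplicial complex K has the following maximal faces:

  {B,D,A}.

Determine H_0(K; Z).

H_0 ≅ Z.

Take the total order A < B < D on the vertex set. Then K (dimension 2) consists of the simplices:

  0-simplices (3): A, B, D
  1-simplices (3): AB, AD, BD
  2-simplices (1): ABD

Hence C_0 ≅ Z^3, C_1 ≅ Z^3, C_2 ≅ Z^1.

The boundary map ∂_1: C_1 → C_0 sends each edge [p,q] (with p < q) to q − p.
As a 3×3 matrix over Z this has rank 2, with invariant factors (1,1).

Boundary ∂_2: C_2 → C_1 maps a triangle to the signed sum of its edges. For instance
  ∂ABD = BD − AD + AB.
The resulting 3×1 matrix has rank 1, and its Smith normal form has invariant factors (1).

From H_k ≅ ker(∂_k) / im(∂_{k+1}) we obtain:

  H_0: rank C_0 − rank ∂_1 = 3 − 2 = 1, and the invariant factors of ∂_1 are all 1, so H_0 = Z.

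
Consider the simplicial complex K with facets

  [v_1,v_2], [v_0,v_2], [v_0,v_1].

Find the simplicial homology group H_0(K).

Take the total order v_0 < v_1 < v_2 on the vertex set. Then K (dimension 1) consists of the simplices:

  0-simplices (3): [v_0], [v_1], [v_2]
  1-simplices (3): [v_0,v_1], [v_0,v_2], [v_1,v_2]

Hence C_0 ≅ Z^3, C_1 ≅ Z^3.

The boundary map ∂_1: C_1 → C_0 maps an edge to its endpoints' difference, ∂[p,q] = q − p.
The 3×3 boundary matrix has rank 2 and Smith normal form diag(1,1).

Now H_k = ker ∂_k / im ∂_{k+1}, so:

  H_0: rank C_0 − rank ∂_1 = 3 − 2 = 1, and the invariant factors of ∂_1 are all 1, so H_0 ≅ Z.

(K is a triangulation of the circle S^1.)

H_0 = Z.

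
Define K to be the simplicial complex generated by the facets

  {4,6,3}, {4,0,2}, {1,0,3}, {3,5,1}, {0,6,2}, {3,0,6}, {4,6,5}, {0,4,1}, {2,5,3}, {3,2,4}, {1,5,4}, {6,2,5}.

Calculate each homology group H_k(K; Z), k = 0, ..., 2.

Take the total order 0 < 1 < 2 < 3 < 4 < 5 < 6 on the vertex set. Then K (dimension 2) consists of the simplices:

  0-simplices (7): [0], [1], [2], [3], [4], [5], [6]
  1-simplices (18): [0,1], [0,2], [0,3], [0,4], [0,6], [1,3], [1,4], [1,5], [2,3], [2,4], [2,5], [2,6], [3,4], [3,5], [3,6], [4,5], [4,6], [5,6]
  2-simplices (12): [0,1,3], [0,1,4], [0,2,4], [0,2,6], [0,3,6], [1,3,5], [1,4,5], [2,3,4], [2,3,5], [2,5,6], [3,4,6], [4,5,6]

Hence C_0 ≅ Z^7, C_1 ≅ Z^18, C_2 ≅ Z^12.

The boundary map ∂_1: C_1 → C_0 is given by ∂[p,q] = [q] − [p]. For instance
  ∂[2,3] = [3] − [2].
This gives a 7×18 integer matrix of rank 6; reducing to Smith normal form yields diagonal entries (1,1,1,1,1,1).

∂_2: C_2 → C_1 sends each 2-simplex [p,q,r] to [q,r] − [p,r] + [p,q]. For instance
  ∂[0,1,4] = [1,4] − [0,4] + [0,1],
  ∂[0,1,3] = [1,3] − [0,3] + [0,1].
The 18×12 boundary matrix has rank 12 and Smith normal form diag(1,1,1,1,1,1,1,1,1,1,1,2).

Reading off H_k = ker ∂_k / im ∂_{k+1}:

  H_0: rank C_0 − rank ∂_1 = 7 − 6 = 1, and the invariant factors of ∂_1 are all 1, so H_0 ≅ Z.
  H_1: rank ker ∂_1 − rank ∂_2 = (18 − 6) − 12 = 0, and ∂_2 has invariant factor 2 > 1, so H_1 ≅ Z_2.
  H_2: rank ker ∂_2 − rank ∂_3 = (12 − 12) − 0 = 0, and there is no ∂_3, so H_2 ≅ 0.

H_0 = Z,  H_1 = Z_2,  H_2 = 0.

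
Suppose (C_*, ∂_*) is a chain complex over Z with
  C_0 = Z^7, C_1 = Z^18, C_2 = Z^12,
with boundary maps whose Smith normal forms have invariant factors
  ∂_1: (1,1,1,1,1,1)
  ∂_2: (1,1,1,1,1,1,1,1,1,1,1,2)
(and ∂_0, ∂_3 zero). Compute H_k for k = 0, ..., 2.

H_0: b_0 = 7 − 0 − 6 = 1; torsion from ∂_1 factors > 1: none. So H_0 = Z.
H_1: b_1 = 18 − 6 − 12 = 0; torsion from ∂_2 factors > 1: [2]. So H_1 = Z/2.
H_2: b_2 = 12 − 12 − 0 = 0; torsion from ∂_3 factors > 1: none. So H_2 = 0.

H_0 = Z,  H_1 = Z/2,  H_2 = 0.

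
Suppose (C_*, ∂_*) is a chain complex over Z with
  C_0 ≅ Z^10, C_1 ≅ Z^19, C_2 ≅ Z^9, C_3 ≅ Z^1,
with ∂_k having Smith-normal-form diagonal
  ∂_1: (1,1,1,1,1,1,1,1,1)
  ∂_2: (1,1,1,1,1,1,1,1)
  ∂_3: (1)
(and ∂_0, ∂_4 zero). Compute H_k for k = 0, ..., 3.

H_0 = Z,  H_1 = Z^2,  H_2 = 0,  H_3 = 0.

H_0: b_0 = 10 − 0 − 9 = 1; torsion from ∂_1 factors > 1: none. So H_0 = Z.
H_1: b_1 = 19 − 9 − 8 = 2; torsion from ∂_2 factors > 1: none. So H_1 = Z^2.
H_2: b_2 = 9 − 8 − 1 = 0; torsion from ∂_3 factors > 1: none. So H_2 = 0.
H_3: b_3 = 1 − 1 − 0 = 0; torsion from ∂_4 factors > 1: none. So H_3 = 0.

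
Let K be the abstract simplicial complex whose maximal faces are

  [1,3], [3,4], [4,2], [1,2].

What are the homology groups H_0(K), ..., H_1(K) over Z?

H_0 ≅ Z,  H_1 ≅ Z.

Take the total order 1 < 2 < 3 < 4 on the vertex set. Then K (dimension 1) consists of the simplices:

  0-simplices (4): [1], [2], [3], [4]
  1-simplices (4): [1,2], [1,3], [2,4], [3,4]

giving chain groups C_0 ≅ Z^4, C_1 ≅ Z^4.

∂_1: C_1 → C_0 maps an edge to its endpoints' difference, ∂[p,q] = q − p. For instance
  ∂[1,2] = [2] − [1].
The resulting 4×4 matrix has rank 3, and its Smith normal form has invariant factors (1,1,1).

Reading off H_k = ker ∂_k / im ∂_{k+1}:

  H_0: rank C_0 − rank ∂_1 = 4 − 3 = 1, and the invariant factors of ∂_1 are all 1, so H_0 = Z.
  H_1: rank ker ∂_1 − rank ∂_2 = (4 − 3) − 0 = 1, and there is no ∂_2, so H_1 = Z.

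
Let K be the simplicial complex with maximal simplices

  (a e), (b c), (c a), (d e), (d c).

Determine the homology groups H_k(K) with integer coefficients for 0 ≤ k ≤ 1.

H_0 = Z,  H_1 = Z.

K has 5 vertices, 5 edges.
rank ∂_0 = 0, rank ∂_1 = 4 ⇒ b_0 = 5 − 0 − 4 = 1; all invariant factors of ∂_1 are 1 so no torsion. So H_0 = Z.
rank ∂_1 = 4, rank ∂_2 = 0 ⇒ b_1 = 5 − 4 − 0 = 1. So H_1 = Z.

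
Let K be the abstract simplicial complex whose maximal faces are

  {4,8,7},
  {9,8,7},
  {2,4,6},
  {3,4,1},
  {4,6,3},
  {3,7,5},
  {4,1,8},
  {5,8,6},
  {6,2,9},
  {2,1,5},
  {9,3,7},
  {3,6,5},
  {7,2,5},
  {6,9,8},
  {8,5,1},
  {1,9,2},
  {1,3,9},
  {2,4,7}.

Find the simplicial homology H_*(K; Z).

H_0 = Z,  H_1 = Z^2,  H_2 = Z.

K has 9 vertices, 27 edges, 18 triangles.
rank ∂_0 = 0, rank ∂_1 = 8 ⇒ b_0 = 9 − 0 − 8 = 1; all invariant factors of ∂_1 are 1 so no torsion. So H_0 ≅ Z.
rank ∂_1 = 8, rank ∂_2 = 17 ⇒ b_1 = 27 − 8 − 17 = 2; all invariant factors of ∂_2 are 1 so no torsion. So H_1 ≅ Z^2.
rank ∂_2 = 17, rank ∂_3 = 0 ⇒ b_2 = 18 − 17 − 0 = 1. So H_2 ≅ Z.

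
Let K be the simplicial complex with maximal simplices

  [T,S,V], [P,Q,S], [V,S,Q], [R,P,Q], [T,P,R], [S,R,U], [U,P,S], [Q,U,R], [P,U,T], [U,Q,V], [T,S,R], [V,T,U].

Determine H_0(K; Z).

H_0 ≅ Z.

We work with the vertex ordering P < Q < R < S < T < U < V. The simplices of K, each written with vertices in increasing order, are:

  0-simplices (7): P, Q, R, S, T, U, V
  1-simplices (18): PQ, PR, PS, PT, PU, QR, QS, QU, QV, RS, RT, RU, ST, SU, SV, TU, TV, UV
  2-simplices (12): PQR, PQS, PRT, PSU, PTU, QRU, QSV, QUV, RST, RSU, STV, TUV

giving chain groups C_0 ≅ Z^7, C_1 ≅ Z^18, C_2 ≅ Z^12.

∂_1: C_1 → C_0 sends each edge [p,q] (with p < q) to q − p.
This gives a 7×18 integer matrix of rank 6; reducing to Smith normal form yields diagonal entries (1,1,1,1,1,1).

The boundary map ∂_2: C_2 → C_1 sends each 2-simplex [p,q,r] to [q,r] − [p,r] + [p,q]. For instance
  ∂STV = TV − SV + ST,
  ∂PQR = QR − PR + PQ.
The resulting 18×12 matrix has rank 12, and its Smith normal form has invariant factors (1,1,1,1,1,1,1,1,1,1,1,2).

Reading off H_k = ker ∂_k / im ∂_{k+1}:

  H_0: rank C_0 − rank ∂_1 = 7 − 6 = 1, and the invariant factors of ∂_1 are all 1, so H_0 ≅ Z.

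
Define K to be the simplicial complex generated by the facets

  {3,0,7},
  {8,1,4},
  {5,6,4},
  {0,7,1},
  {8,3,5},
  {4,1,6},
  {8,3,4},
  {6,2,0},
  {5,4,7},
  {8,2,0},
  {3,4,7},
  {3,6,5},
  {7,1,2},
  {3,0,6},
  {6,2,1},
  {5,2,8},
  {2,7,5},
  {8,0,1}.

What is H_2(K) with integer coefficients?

K has 9 vertices, 27 edges, 18 triangles.
rank ∂_2 = 18, rank ∂_3 = 0 ⇒ b_2 = 18 − 18 − 0 = 0. So H_2 = 0.

H_2 = 0.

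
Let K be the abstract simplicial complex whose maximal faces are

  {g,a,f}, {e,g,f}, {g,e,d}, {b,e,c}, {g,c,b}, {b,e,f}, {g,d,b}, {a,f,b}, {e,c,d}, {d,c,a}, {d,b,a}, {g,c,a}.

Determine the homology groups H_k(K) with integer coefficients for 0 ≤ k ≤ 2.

Take the total order a < b < c < d < e < f < g on the vertex set. Then K (dimension 2) consists of the simplices:

  0-simplices (7): a, b, c, d, e, f, g
  1-simplices (18): ab, ac, ad, af, ag, bc, bd, be, bf, bg, cd, ce, cg, de, dg, ef, eg, fg
  2-simplices (12): abd, abf, acd, acg, afg, bce, bcg, bdg, bef, cde, deg, efg

so the chain groups are C_0 ≅ Z^7, C_1 ≅ Z^18, C_2 ≅ Z^12.

The boundary map ∂_1: C_1 → C_0 is given by ∂[p,q] = [q] − [p]. For instance
  ∂bf = f − b.
As a 7×18 matrix over Z this has rank 6, with invariant factors (1,1,1,1,1,1).

∂_2: C_2 → C_1 maps a triangle to the signed sum of its edges. For instance
  ∂abf = bf − af + ab,
  ∂abd = bd − ad + ab.
As a 18×12 matrix over Z this has rank 12, with invariant factors (1,1,1,1,1,1,1,1,1,1,1,2).

From H_k ≅ ker(∂_k) / im(∂_{k+1}) we obtain:

  H_0: rank C_0 − rank ∂_1 = 7 − 6 = 1, and the invariant factors of ∂_1 are all 1, so H_0 = Z.
  H_1: rank ker ∂_1 − rank ∂_2 = (18 − 6) − 12 = 0, and ∂_2 has invariant factor 2 > 1, so H_1 = Z/2Z.
  H_2: rank ker ∂_2 − rank ∂_3 = (12 − 12) − 0 = 0, and there is no ∂_3, so H_2 = 0.

As a check, the Euler characteristic is 7 − 18 + 12 = 1, which agrees with 1 − 0 + 0 = 1.

H_0 = Z,  H_1 = Z/2Z,  H_2 = 0.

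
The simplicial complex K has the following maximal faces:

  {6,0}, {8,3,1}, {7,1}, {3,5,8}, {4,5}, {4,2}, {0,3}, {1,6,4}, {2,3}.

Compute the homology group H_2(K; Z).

H_2 ≅ 0.

Fix the vertex order 0 < 1 < 2 < 3 < 4 < 5 < 6 < 7 < 8 and write every simplex with vertices in increasing order. Then dim K = 2 and the simplices of K are:

  0-simplices (9): [0], [1], [2], [3], [4], [5], [6], [7], [8]
  1-simplices (14): [0,3], [0,6], [1,3], [1,4], [1,6], [1,7], [1,8], [2,3], [2,4], [3,5], [3,8], [4,5], [4,6], [5,8]
  2-simplices (3): [1,3,8], [1,4,6], [3,5,8]

giving chain groups C_0 ≅ Z^9, C_1 ≅ Z^14, C_2 ≅ Z^3.

The boundary map ∂_1: C_1 → C_0 sends each edge [p,q] (with p < q) to q − p. For instance
  ∂[2,3] = [3] − [2].
This gives a 9×14 integer matrix of rank 8; reducing to Smith normal form yields diagonal entries (1,1,1,1,1,1,1,1).

The boundary map ∂_2: C_2 → C_1 acts by ∂[p,q,r] = [q,r] − [p,r] + [p,q]. For instance
  ∂[3,5,8] = [5,8] − [3,8] + [3,5],
  ∂[1,3,8] = [3,8] − [1,8] + [1,3].
As a 14×3 matrix over Z this has rank 3, with invariant factors (1,1,1).

Reading off H_k = ker ∂_k / im ∂_{k+1}:

  H_2: rank ker ∂_2 − rank ∂_3 = (3 − 3) − 0 = 0, and there is no ∂_3, so H_2 = 0.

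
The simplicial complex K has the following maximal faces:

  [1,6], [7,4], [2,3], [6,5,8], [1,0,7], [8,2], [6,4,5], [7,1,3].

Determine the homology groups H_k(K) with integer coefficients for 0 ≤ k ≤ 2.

H_0 ≅ Z,  H_1 ≅ Z^2,  H_2 = 0.

K has 9 vertices, 14 edges, 4 triangles.
rank ∂_0 = 0, rank ∂_1 = 8 ⇒ b_0 = 9 − 0 − 8 = 1; all invariant factors of ∂_1 are 1 so no torsion. So H_0 = Z.
rank ∂_1 = 8, rank ∂_2 = 4 ⇒ b_1 = 14 − 8 − 4 = 2; all invariant factors of ∂_2 are 1 so no torsion. So H_1 = Z^2.
rank ∂_2 = 4, rank ∂_3 = 0 ⇒ b_2 = 4 − 4 − 0 = 0. So H_2 = 0.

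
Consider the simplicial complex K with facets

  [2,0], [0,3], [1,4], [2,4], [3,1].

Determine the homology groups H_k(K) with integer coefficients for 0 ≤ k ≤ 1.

H_0 = Z,  H_1 = Z.

Take the total order 0 < 1 < 2 < 3 < 4 on the vertex set. Then K (dimension 1) consists of the simplices:

  0-simplices (5): [0], [1], [2], [3], [4]
  1-simplices (5): [0,2], [0,3], [1,3], [1,4], [2,4]

so the chain groups are C_0 ≅ Z^5, C_1 ≅ Z^5.

The boundary map ∂_1: C_1 → C_0 is given by ∂[p,q] = [q] − [p]. For instance
  ∂[2,4] = [4] − [2].
The resulting 5×5 matrix has rank 4, and its Smith normal form has invariant factors (1,1,1,1).

From H_k ≅ ker(∂_k) / im(∂_{k+1}) we obtain:

  H_0: rank C_0 − rank ∂_1 = 5 − 4 = 1, and the invariant factors of ∂_1 are all 1, so H_0 ≅ Z.
  H_1: rank ker ∂_1 − rank ∂_2 = (5 − 4) − 0 = 1, and there is no ∂_2, so H_1 ≅ Z.

As a check, the Euler characteristic is 5 − 5 = 0, which agrees with 1 − 1 = 0.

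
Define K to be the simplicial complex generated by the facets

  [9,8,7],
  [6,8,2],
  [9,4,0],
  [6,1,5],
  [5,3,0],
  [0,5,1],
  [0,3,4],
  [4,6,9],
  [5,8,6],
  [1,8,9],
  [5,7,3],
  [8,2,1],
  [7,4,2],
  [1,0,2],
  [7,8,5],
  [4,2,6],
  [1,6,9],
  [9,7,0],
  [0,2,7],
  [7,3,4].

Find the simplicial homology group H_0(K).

H_0 = Z.

Fix the vertex order 0 < 1 < 2 < 3 < 4 < 5 < 6 < 7 < 8 < 9 and write every simplex with vertices in increasing order. Then dim K = 2 and the simplices of K are:

  0-simplices (10): [0], [1], [2], [3], [4], [5], [6], [7], [8], [9]
  1-simplices (30): (30 of them)
  2-simplices (20): (20 of them)

so the chain groups are C_0 ≅ Z^10, C_1 ≅ Z^30, C_2 ≅ Z^20.

∂_1: C_1 → C_0 maps an edge to its endpoints' difference, ∂[p,q] = q − p. For instance
  ∂[4,6] = [6] − [4].
The resulting 10×30 matrix has rank 9, and its Smith normal form has invariant factors (1,1,1,1,1,1,1,1,1).

The boundary map ∂_2: C_2 → C_1 maps a triangle to the signed sum of its edges. For instance
  ∂[4,6,9] = [6,9] − [4,9] + [4,6],
  ∂[0,7,9] = [7,9] − [0,9] + [0,7].
As a 30×20 matrix over Z this has rank 20, with invariant factors (1,1,1,1,1,1,1,1,1,1,1,1,1,1,1,1,1,1,1,2).

From H_k ≅ ker(∂_k) / im(∂_{k+1}) we obtain:

  H_0: rank C_0 − rank ∂_1 = 10 − 9 = 1, and the invariant factors of ∂_1 are all 1, so H_0 = Z.

(K is a triangulation of the Klein bottle.)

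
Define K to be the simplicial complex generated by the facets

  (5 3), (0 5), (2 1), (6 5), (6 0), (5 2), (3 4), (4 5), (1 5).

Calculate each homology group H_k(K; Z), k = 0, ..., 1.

Fix the vertex order 0 < 1 < 2 < 3 < 4 < 5 < 6 and write every simplex with vertices in increasing order. Then dim K = 1 and the simplices of K are:

  0-simplices (7): [0], [1], [2], [3], [4], [5], [6]
  1-simplices (9): [0,5], [0,6], [1,2], [1,5], [2,5], [3,4], [3,5], [4,5], [5,6]

giving chain groups C_0 ≅ Z^7, C_1 ≅ Z^9.

∂_1: C_1 → C_0 is given by ∂[p,q] = [q] − [p]. For instance
  ∂[0,6] = [6] − [0].
As a 7×9 matrix over Z this has rank 6, with invariant factors (1,1,1,1,1,1).

From H_k ≅ ker(∂_k) / im(∂_{k+1}) we obtain:

  H_0: rank C_0 − rank ∂_1 = 7 − 6 = 1, and the invariant factors of ∂_1 are all 1, so H_0 ≅ Z.
  H_1: rank ker ∂_1 − rank ∂_2 = (9 − 6) − 0 = 3, and there is no ∂_2, so H_1 ≅ Z^3.

H_0 ≅ Z,  H_1 ≅ Z^3.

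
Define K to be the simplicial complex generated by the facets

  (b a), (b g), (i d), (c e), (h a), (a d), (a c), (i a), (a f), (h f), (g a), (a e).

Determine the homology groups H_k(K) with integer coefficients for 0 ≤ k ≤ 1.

Fix the vertex order a < b < c < d < e < f < g < h < i and write every simplex with vertices in increasing order. Then dim K = 1 and the simplices of K are:

  0-simplices (9): a, b, c, d, e, f, g, h, i
  1-simplices (12): ab, ac, ad, ae, af, ag, ah, ai, bg, ce, di, fh

Hence C_0 ≅ Z^9, C_1 ≅ Z^12.

Boundary ∂_1: C_1 → C_0 sends each edge [p,q] (with p < q) to q − p.
The 9×12 boundary matrix has rank 8 and Smith normal form diag(1,1,1,1,1,1,1,1).

Now H_k = ker ∂_k / im ∂_{k+1}, so:

  H_0: rank C_0 − rank ∂_1 = 9 − 8 = 1, and the invariant factors of ∂_1 are all 1, so H_0 ≅ Z.
  H_1: rank ker ∂_1 − rank ∂_2 = (12 − 8) − 0 = 4, and there is no ∂_2, so H_1 ≅ Z^4.

As a check, the Euler characteristic is 9 − 12 = -3, which agrees with 1 − 4 = -3.
(K is a triangulation of a wedge of 4 circles.)

H_0 ≅ Z,  H_1 ≅ Z^4.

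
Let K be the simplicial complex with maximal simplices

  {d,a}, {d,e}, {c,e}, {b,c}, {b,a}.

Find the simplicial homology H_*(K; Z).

H_0 ≅ Z,  H_1 ≅ Z.

We work with the vertex ordering a < b < c < d < e. The simplices of K, each written with vertices in increasing order, are:

  0-simplices (5): a, b, c, d, e
  1-simplices (5): ab, ad, bc, ce, de

giving chain groups C_0 ≅ Z^5, C_1 ≅ Z^5.

The boundary map ∂_1: C_1 → C_0 is given by ∂[p,q] = [q] − [p].
The 5×5 boundary matrix has rank 4 and Smith normal form diag(1,1,1,1).

Reading off H_k = ker ∂_k / im ∂_{k+1}:

  H_0: rank C_0 − rank ∂_1 = 5 − 4 = 1, and the invariant factors of ∂_1 are all 1, so H_0 = Z.
  H_1: rank ker ∂_1 − rank ∂_2 = (5 − 4) − 0 = 1, and there is no ∂_2, so H_1 = Z.

(K is a triangulation of the circle S^1.)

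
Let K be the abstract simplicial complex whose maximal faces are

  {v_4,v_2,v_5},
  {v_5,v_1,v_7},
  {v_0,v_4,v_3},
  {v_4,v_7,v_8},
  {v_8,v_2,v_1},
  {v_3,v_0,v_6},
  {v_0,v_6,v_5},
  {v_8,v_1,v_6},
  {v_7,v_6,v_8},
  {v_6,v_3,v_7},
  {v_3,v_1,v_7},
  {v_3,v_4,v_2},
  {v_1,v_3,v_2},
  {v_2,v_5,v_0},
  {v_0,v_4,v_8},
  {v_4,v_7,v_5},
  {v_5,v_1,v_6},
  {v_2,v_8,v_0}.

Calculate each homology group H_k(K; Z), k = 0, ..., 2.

H_0 = Z,  H_1 = Z ⊕ Z/2Z,  H_2 = 0.

Fix the vertex order v_0 < v_1 < v_2 < v_3 < v_4 < v_5 < v_6 < v_7 < v_8 and write every simplex with vertices in increasing order. Then dim K = 2 and the simplices of K are:

  0-simplices (9): [v_0], [v_1], [v_2], [v_3], [v_4], [v_5], [v_6], [v_7], [v_8]
  1-simplices (27): (27 of them)
  2-simplices (18): (18 of them)

Hence C_0 ≅ Z^9, C_1 ≅ Z^27, C_2 ≅ Z^18.

∂_1: C_1 → C_0 maps an edge to its endpoints' difference, ∂[p,q] = q − p.
The 9×27 boundary matrix has rank 8 and Smith normal form diag(1,1,1,1,1,1,1,1).

The boundary map ∂_2: C_2 → C_1 sends each 2-simplex [p,q,r] to [q,r] − [p,r] + [p,q]. For instance
  ∂[v_1,v_3,v_7] = [v_3,v_7] − [v_1,v_7] + [v_1,v_3],
  ∂[v_0,v_2,v_5] = [v_2,v_5] − [v_0,v_5] + [v_0,v_2].
This gives a 27×18 integer matrix of rank 18; reducing to Smith normal form yields diagonal entries (1,1,1,1,1,1,1,1,1,1,1,1,1,1,1,1,1,2).

Computing H_k = (kernel of ∂_k) / (image of ∂_{k+1}):

  H_0: rank C_0 − rank ∂_1 = 9 − 8 = 1, and the invariant factors of ∂_1 are all 1, so H_0 ≅ Z.
  H_1: rank ker ∂_1 − rank ∂_2 = (27 − 8) − 18 = 1, and ∂_2 has invariant factor 2 > 1, so H_1 ≅ Z ⊕ Z/2Z.
  H_2: rank ker ∂_2 − rank ∂_3 = (18 − 18) − 0 = 0, and there is no ∂_3, so H_2 ≅ 0.

(K is a triangulation of the Klein bottle.)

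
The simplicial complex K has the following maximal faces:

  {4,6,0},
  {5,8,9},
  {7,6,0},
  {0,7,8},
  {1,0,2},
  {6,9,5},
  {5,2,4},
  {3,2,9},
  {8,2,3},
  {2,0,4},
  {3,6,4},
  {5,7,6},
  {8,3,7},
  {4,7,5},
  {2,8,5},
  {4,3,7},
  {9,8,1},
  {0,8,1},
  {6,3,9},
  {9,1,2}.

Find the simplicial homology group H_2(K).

Take the total order 0 < 1 < 2 < 3 < 4 < 5 < 6 < 7 < 8 < 9 on the vertex set. Then K (dimension 2) consists of the simplices:

  0-simplices (10): [0], [1], [2], [3], [4], [5], [6], [7], [8], [9]
  1-simplices (30): (30 of them)
  2-simplices (20): (20 of them)

giving chain groups C_0 ≅ Z^10, C_1 ≅ Z^30, C_2 ≅ Z^20.

Boundary ∂_1: C_1 → C_0 is given by ∂[p,q] = [q] − [p]. For instance
  ∂[0,4] = [4] − [0].
The resulting 10×30 matrix has rank 9, and its Smith normal form has invariant factors (1,1,1,1,1,1,1,1,1).

Boundary ∂_2: C_2 → C_1 acts by ∂[p,q,r] = [q,r] − [p,r] + [p,q]. For instance
  ∂[2,3,8] = [3,8] − [2,8] + [2,3],
  ∂[2,5,8] = [5,8] − [2,8] + [2,5].
The resulting 30×20 matrix has rank 20, and its Smith normal form has invariant factors (1,1,1,1,1,1,1,1,1,1,1,1,1,1,1,1,1,1,1,2).

From H_k ≅ ker(∂_k) / im(∂_{k+1}) we obtain:

  H_2: rank ker ∂_2 − rank ∂_3 = (20 − 20) − 0 = 0, and there is no ∂_3, so H_2 = 0.

H_2 = 0.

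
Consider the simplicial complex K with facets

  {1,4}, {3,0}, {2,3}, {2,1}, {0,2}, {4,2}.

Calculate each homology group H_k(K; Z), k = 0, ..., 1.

H_0 ≅ Z,  H_1 ≅ Z^2.

Order the vertices as 0 < 1 < 2 < 3 < 4. Listing each simplex with vertices in this order, K has dimension 1 with simplices:

  0-simplices (5): [0], [1], [2], [3], [4]
  1-simplices (6): [0,2], [0,3], [1,2], [1,4], [2,3], [2,4]

Hence C_0 ≅ Z^5, C_1 ≅ Z^6.

The boundary map ∂_1: C_1 → C_0 is given by ∂[p,q] = [q] − [p].
This gives a 5×6 integer matrix of rank 4; reducing to Smith normal form yields diagonal entries (1,1,1,1).

Computing H_k = (kernel of ∂_k) / (image of ∂_{k+1}):

  H_0: rank C_0 − rank ∂_1 = 5 − 4 = 1, and the invariant factors of ∂_1 are all 1, so H_0 = Z.
  H_1: rank ker ∂_1 − rank ∂_2 = (6 − 4) − 0 = 2, and there is no ∂_2, so H_1 = Z^2.

As a check, the Euler characteristic is 5 − 6 = -1, which agrees with 1 − 2 = -1.
(K is a triangulation of a wedge of 2 circles.)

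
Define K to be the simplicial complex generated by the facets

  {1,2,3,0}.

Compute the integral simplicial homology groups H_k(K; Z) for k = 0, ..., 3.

Fix the vertex order 0 < 1 < 2 < 3 and write every simplex with vertices in increasing order. Then dim K = 3 and the simplices of K are:

  0-simplices (4): [0], [1], [2], [3]
  1-simplices (6): [0,1], [0,2], [0,3], [1,2], [1,3], [2,3]
  2-simplices (4): [0,1,2], [0,1,3], [0,2,3], [1,2,3]
  3-simplices (1): [0,1,2,3]

giving chain groups C_0 ≅ Z^4, C_1 ≅ Z^6, C_2 ≅ Z^4, C_3 ≅ Z^1.

∂_1: C_1 → C_0 maps an edge to its endpoints' difference, ∂[p,q] = q − p. For instance
  ∂[0,1] = [1] − [0].
The resulting 4×6 matrix has rank 3, and its Smith normal form has invariant factors (1,1,1).

The boundary map ∂_2: C_2 → C_1 sends each 2-simplex [p,q,r] to [q,r] − [p,r] + [p,q]. For instance
  ∂[0,1,3] = [1,3] − [0,3] + [0,1],
  ∂[1,2,3] = [2,3] − [1,3] + [1,2].
This gives a 6×4 integer matrix of rank 3; reducing to Smith normal form yields diagonal entries (1,1,1).

The boundary map ∂_3: C_3 → C_2 sends each 3-simplex σ to the alternating sum Σ_i (−1)^i (σ with its i-th vertex removed). For instance
  ∂[0,1,2,3] = [1,2,3] − [0,2,3] + [0,1,3] − [0,1,2].
As a 4×1 matrix over Z this has rank 1, with invariant factors (1).

Computing H_k = (kernel of ∂_k) / (image of ∂_{k+1}):

  H_0: rank C_0 − rank ∂_1 = 4 − 3 = 1, and the invariant factors of ∂_1 are all 1, so H_0 ≅ Z.
  H_1: rank ker ∂_1 − rank ∂_2 = (6 − 3) − 3 = 0, and the invariant factors of ∂_2 are all 1, so H_1 ≅ 0.
  H_2: rank ker ∂_2 − rank ∂_3 = (4 − 3) − 1 = 0, and the invariant factors of ∂_3 are all 1, so H_2 ≅ 0.
  H_3: rank ker ∂_3 − rank ∂_4 = (1 − 1) − 0 = 0, and there is no ∂_4, so H_3 ≅ 0.

(K is a triangulation of the 3-simplex.)

H_0 = Z,  H_1 = 0,  H_2 = 0,  H_3 = 0.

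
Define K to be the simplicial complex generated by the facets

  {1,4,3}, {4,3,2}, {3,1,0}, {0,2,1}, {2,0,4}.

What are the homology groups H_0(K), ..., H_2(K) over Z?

H_0 = Z,  H_1 = Z,  H_2 = 0.

K has 5 vertices, 10 edges, 5 triangles.
rank ∂_0 = 0, rank ∂_1 = 4 ⇒ b_0 = 5 − 0 − 4 = 1; all invariant factors of ∂_1 are 1 so no torsion. So H_0 = Z.
rank ∂_1 = 4, rank ∂_2 = 5 ⇒ b_1 = 10 − 4 − 5 = 1; all invariant factors of ∂_2 are 1 so no torsion. So H_1 = Z.
rank ∂_2 = 5, rank ∂_3 = 0 ⇒ b_2 = 5 − 5 − 0 = 0. So H_2 = 0.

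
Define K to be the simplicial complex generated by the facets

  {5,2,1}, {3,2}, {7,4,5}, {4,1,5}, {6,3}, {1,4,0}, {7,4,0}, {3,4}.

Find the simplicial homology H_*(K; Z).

K has 8 vertices, 13 edges, 5 triangles.
rank ∂_0 = 0, rank ∂_1 = 7 ⇒ b_0 = 8 − 0 − 7 = 1; all invariant factors of ∂_1 are 1 so no torsion. So H_0 = Z.
rank ∂_1 = 7, rank ∂_2 = 5 ⇒ b_1 = 13 − 7 − 5 = 1; all invariant factors of ∂_2 are 1 so no torsion. So H_1 = Z.
rank ∂_2 = 5, rank ∂_3 = 0 ⇒ b_2 = 5 − 5 − 0 = 0. So H_2 = 0.

H_0 ≅ Z,  H_1 ≅ Z,  H_2 = 0.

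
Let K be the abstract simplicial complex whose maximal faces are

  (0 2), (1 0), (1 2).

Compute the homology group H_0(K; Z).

Fix the vertex order 0 < 1 < 2 and write every simplex with vertices in increasing order. Then dim K = 1 and the simplices of K are:

  0-simplices (3): [0], [1], [2]
  1-simplices (3): [0,1], [0,2], [1,2]

so the chain groups are C_0 ≅ Z^3, C_1 ≅ Z^3.

∂_1: C_1 → C_0 sends each edge [p,q] (with p < q) to q − p. For instance
  ∂[1,2] = [2] − [1].
This gives a 3×3 integer matrix of rank 2; reducing to Smith normal form yields diagonal entries (1,1).

Computing H_k = (kernel of ∂_k) / (image of ∂_{k+1}):

  H_0: rank C_0 − rank ∂_1 = 3 − 2 = 1, and the invariant factors of ∂_1 are all 1, so H_0 = Z.

H_0 ≅ Z.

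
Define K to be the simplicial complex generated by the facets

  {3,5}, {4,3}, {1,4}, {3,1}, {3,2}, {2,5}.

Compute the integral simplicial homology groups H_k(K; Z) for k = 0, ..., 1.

H_0 = Z,  H_1 = Z^2.

We work with the vertex ordering 1 < 2 < 3 < 4 < 5. The simplices of K, each written with vertices in increasing order, are:

  0-simplices (5): [1], [2], [3], [4], [5]
  1-simplices (6): [1,3], [1,4], [2,3], [2,5], [3,4], [3,5]

so the chain groups are C_0 ≅ Z^5, C_1 ≅ Z^6.

The boundary map ∂_1: C_1 → C_0 sends each edge [p,q] (with p < q) to q − p. For instance
  ∂[2,5] = [5] − [2].
This gives a 5×6 integer matrix of rank 4; reducing to Smith normal form yields diagonal entries (1,1,1,1).

From H_k ≅ ker(∂_k) / im(∂_{k+1}) we obtain:

  H_0: rank C_0 − rank ∂_1 = 5 − 4 = 1, and the invariant factors of ∂_1 are all 1, so H_0 = Z.
  H_1: rank ker ∂_1 − rank ∂_2 = (6 − 4) − 0 = 2, and there is no ∂_2, so H_1 = Z^2.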